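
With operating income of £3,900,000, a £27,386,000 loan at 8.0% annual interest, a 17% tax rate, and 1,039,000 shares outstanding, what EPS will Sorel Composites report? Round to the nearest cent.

£1.37

Pre-tax income = £3,900,000 − £2,190,880.00 = £1,709,120.00.
After tax at 17%: net income = £1,709,120.00 × 0.83 = £1,418,569.60.
Per share: £1,418,569.60 / 1,039,000 shares = £1.37.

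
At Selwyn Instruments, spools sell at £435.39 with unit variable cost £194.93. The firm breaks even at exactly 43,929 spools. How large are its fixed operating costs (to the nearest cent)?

Each unit contributes £435.39 − £194.93 = £240.46.
Fixed costs = break-even units × CM = 43,929 × £240.46 = £10,563,167.34.

£10,563,167.34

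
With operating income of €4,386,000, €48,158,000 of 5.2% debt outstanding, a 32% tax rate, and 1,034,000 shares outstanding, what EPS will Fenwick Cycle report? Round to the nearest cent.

Interest = €2,504,216.00, so EBT = €4,386,000 − €2,504,216.00 = €1,881,784.00.
Net income = €1,881,784.00 × (1 − 0.32) = €1,279,613.12.
Per share: €1,279,613.12 / 1,034,000 shares = €1.24.

€1.24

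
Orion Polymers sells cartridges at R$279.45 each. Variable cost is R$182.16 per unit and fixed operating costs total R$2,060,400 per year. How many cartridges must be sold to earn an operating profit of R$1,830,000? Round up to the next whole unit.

Each unit contributes R$279.45 − R$182.16 = R$97.29.
Need Q such that Q × R$97.29 − R$2,060,400 = R$1,830,000, i.e. Q = R$3,890,400 / R$97.29 = 39,987.67 → 39,988.

39,988 cartridges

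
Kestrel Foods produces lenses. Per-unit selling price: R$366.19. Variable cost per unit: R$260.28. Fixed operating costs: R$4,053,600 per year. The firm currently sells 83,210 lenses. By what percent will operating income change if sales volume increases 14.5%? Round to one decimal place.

+26.9%

At 83,210 units, contribution = 83,210 × R$105.91 = R$8,812,771.10.
Operating income = contribution − fixed costs = R$8,812,771.10 − R$4,053,600 = R$4,759,171.10.
So DOL = total CM / EBIT = R$8,812,771.10 / R$4,759,171.10 = 1.8517.
So EBIT moves 1.8517 × (+14.5%) = +26.9%.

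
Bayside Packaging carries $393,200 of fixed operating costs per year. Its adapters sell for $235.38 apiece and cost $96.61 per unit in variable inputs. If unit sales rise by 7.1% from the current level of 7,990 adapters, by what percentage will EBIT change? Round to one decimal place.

+11.0%

Contribution at this volume is 7,990 × $138.77 = $1,108,772.30.
Operating income = contribution − fixed costs = $1,108,772.30 − $393,200 = $715,572.30.
So DOL = total CM / EBIT = $1,108,772.30 / $715,572.30 = 1.5495.
So EBIT moves 1.5495 × (+7.1%) = +11.0%.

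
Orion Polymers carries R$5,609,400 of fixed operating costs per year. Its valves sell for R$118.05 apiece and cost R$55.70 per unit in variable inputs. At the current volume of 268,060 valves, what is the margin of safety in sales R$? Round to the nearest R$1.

Each unit contributes R$118.05 − R$55.70 = R$62.35. Break-even units = R$5,609,400 ÷ R$62.35 = 89,966.32; break-even revenue = 89,966.32 × R$118.05 = R$10,620,523.98.
Actual sales revenue = 268,060 × R$118.05 = R$31,644,483.00.
Margin of safety = R$31,644,483.00 − R$10,620,523.98 = R$21,023,959.

R$21,023,959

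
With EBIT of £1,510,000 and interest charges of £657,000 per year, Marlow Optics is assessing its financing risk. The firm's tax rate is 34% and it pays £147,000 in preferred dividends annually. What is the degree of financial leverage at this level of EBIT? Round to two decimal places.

Annual interest charges come to £657,000.00.
Pre-tax preferred-dividend burden = £147,000 ÷ (1 − 0.34) = £222,727.27.
DFL = EBIT ÷ [EBIT − I − D_p/(1−t)] = £1,510,000 ÷ [£1,510,000 − £657,000.00 − £222,727.27] = £1,510,000 ÷ £630,272.73 = 2.3958.

2.40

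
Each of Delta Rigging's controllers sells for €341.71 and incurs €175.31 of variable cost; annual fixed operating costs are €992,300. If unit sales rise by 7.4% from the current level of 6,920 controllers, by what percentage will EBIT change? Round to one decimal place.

+53.5%

At 6,920 units, contribution = 6,920 × €166.40 = €1,151,488.00.
Operating income = contribution − fixed costs = €1,151,488.00 − €992,300 = €159,188.00.
DOL = contribution ÷ EBIT = €1,151,488.00 ÷ €159,188.00 = 7.2335.
Operating income changes by 7.2335 × +7.4% = +53.5%.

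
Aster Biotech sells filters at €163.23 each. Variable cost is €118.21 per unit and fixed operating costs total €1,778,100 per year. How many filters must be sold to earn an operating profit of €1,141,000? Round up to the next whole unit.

64,841 filters

Contribution margin per unit = €163.23 − €118.21 = €45.02.
Required volume = (fixed costs + target profit) ÷ CM = (€1,778,100 + €1,141,000) ÷ €45.02 = 64,840.07, so 64,841 filters.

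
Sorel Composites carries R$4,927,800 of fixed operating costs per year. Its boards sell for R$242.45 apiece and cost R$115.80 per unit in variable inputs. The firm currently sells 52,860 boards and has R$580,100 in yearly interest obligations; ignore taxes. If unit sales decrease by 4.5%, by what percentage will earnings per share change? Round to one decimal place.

-25.4%

Contribution at this volume is 52,860 × R$126.65 = R$6,694,719.00.
Operating income = contribution − fixed costs = R$6,694,719.00 − R$4,927,800 = R$1,766,919.00.
Interest = R$580,100.00, so EBIT − I = R$1,186,819.00.
DCL = total CM / (EBIT − I) = R$6,694,719.00 / R$1,186,819.00 = 5.6409.
EPS therefore changes by 5.6409 × (-4.5%) = -25.4%.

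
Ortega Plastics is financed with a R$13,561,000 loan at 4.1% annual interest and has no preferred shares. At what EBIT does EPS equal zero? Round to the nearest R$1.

Annual interest = 4.1% × R$13,561,000 = R$556,001.00.
With no preferred dividends, EPS = 0 when EBIT exactly covers interest, so the financial break-even EBIT is R$556,001.00.

R$556,001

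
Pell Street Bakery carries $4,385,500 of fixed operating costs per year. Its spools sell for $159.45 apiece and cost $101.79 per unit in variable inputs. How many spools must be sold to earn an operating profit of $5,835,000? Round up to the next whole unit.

177,255 spools

Each unit contributes $159.45 − $101.79 = $57.66.
Required volume = (fixed costs + target profit) ÷ CM = ($4,385,500 + $5,835,000) ÷ $57.66 = 177,254.60, so 177,255 spools.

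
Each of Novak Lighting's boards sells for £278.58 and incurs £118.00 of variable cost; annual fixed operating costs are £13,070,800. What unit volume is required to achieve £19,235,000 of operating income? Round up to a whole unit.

Each unit contributes £278.58 − £118.00 = £160.58.
Units = (FC + target) / CM = (£13,070,800 + £19,235,000) / £160.58 = 201,181.97, so 201,182 boards.

201,182 boards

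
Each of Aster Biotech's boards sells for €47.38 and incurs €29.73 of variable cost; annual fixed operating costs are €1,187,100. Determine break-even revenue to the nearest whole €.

€3,186,674

Contribution margin per unit = €47.38 − €29.73 = €17.65, a CM ratio of €17.65 ÷ €47.38 = 0.3725.
Break-even sales = FC ÷ CM ratio = €1,187,100 × €47.38 / €17.65 = €3,186,674.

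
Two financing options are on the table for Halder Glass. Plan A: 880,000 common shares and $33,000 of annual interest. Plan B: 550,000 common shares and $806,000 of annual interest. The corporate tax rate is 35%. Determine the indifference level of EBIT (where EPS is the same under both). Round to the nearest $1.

At indifference, (EBIT − 33,000)(1 − t)/880,000 = (EBIT − 806,000)(1 − t)/550,000.
The (1 − t) factor cancels: (EBIT − 33,000) × 550,000 = (EBIT − 806,000) × 880,000.
EBIT × (880,000 − 550,000) = 806,000 × 880,000 − 33,000 × 550,000 = 691,130,000,000, so EBIT = 691,130,000,000 ÷ 330,000 = 2,094,333.33.

$2,094,333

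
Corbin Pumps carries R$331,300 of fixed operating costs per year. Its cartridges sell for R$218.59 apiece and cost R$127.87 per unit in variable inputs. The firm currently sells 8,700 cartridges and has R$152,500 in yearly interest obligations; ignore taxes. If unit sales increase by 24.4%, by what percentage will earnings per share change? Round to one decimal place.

Total contribution margin = 8,700 × R$90.72 = R$789,264.00.
Subtracting fixed costs: EBIT = R$789,264.00 − R$331,300 = R$457,964.00.
Interest = R$152,500.00, so EBIT − I = R$305,464.00.
DCL = total CM / (EBIT − I) = R$789,264.00 / R$305,464.00 = 2.5838.
EPS therefore changes by 2.5838 × (+24.4%) = +63.0%.

+63.0%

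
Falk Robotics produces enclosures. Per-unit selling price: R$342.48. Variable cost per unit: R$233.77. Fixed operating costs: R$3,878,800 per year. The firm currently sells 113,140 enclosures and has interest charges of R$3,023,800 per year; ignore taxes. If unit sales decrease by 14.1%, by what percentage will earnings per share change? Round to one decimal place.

Contribution at this volume is 113,140 × R$108.71 = R$12,299,449.40.
Subtracting fixed costs: EBIT = R$12,299,449.40 − R$3,878,800 = R$8,420,649.40.
After interest of R$3,023,800.00, pre-tax earnings = R$5,396,849.40.
DCL = total CM / (EBIT − I) = R$12,299,449.40 / R$5,396,849.40 = 2.2790.
%ΔEPS = DCL × %ΔSales = 2.2790 × -14.1% = -32.1%.

-32.1%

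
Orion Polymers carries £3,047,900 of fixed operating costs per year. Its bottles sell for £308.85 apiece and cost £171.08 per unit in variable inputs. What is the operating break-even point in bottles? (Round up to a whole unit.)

Unit CM = price − variable cost = £308.85 − £171.08 = £137.77.
Break-even volume = fixed costs ÷ CM per unit = £3,047,900 ÷ £137.77 = 22,123.10, so 22,124 bottles.

22,124 bottles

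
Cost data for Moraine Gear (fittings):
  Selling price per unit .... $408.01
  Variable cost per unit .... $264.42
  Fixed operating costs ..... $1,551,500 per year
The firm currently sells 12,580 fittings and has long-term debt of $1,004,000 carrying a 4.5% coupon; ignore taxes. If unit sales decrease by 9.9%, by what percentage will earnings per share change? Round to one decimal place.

At 12,580 units, contribution = 12,580 × $143.59 = $1,806,362.20.
EBIT = $1,806,362.20 − $1,551,500 = $254,862.20.
After interest of $45,180.00, pre-tax earnings = $209,682.20.
Degree of combined leverage = contribution ÷ (EBIT − I) = $1,806,362.20 ÷ $209,682.20 = 8.6148.
EPS therefore changes by 8.6148 × (-9.9%) = -85.3%.

-85.3%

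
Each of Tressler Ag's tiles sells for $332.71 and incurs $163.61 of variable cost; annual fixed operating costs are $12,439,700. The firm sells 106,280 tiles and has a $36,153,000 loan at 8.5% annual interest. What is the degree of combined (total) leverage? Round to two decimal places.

Total contribution margin = 106,280 × $169.10 = $17,971,948.00.
EBIT = $17,971,948.00 − $12,439,700 = $5,532,248.00. Interest = $3,073,005.00, so EBIT − I = $2,459,243.00.
Degree of total leverage = total CM / (EBIT − interest) = $17,971,948.00 / $2,459,243.00 = 7.3079.

7.31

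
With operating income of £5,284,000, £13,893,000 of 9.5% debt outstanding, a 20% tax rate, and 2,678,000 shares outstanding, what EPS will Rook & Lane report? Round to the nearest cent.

Pre-tax income = £5,284,000 − £1,319,835.00 = £3,964,165.00.
After tax at 20%: net income = £3,964,165.00 × 0.80 = £3,171,332.00.
EPS = £3,171,332.00 ÷ 2,678,000 = £1.18.

£1.18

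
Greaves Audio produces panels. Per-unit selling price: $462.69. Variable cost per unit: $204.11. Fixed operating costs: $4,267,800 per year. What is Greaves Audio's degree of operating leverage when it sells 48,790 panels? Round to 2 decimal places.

1.51

Total contribution margin = 48,790 × $258.58 = $12,616,118.20.
Subtracting fixed costs: EBIT = $12,616,118.20 − $4,267,800 = $8,348,318.20.
So DOL = total CM / EBIT = $12,616,118.20 / $8,348,318.20 = 1.5112.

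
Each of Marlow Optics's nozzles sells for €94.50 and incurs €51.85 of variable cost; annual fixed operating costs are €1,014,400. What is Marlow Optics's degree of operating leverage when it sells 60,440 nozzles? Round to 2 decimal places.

At 60,440 units, contribution = 60,440 × €42.65 = €2,577,766.00.
EBIT = €2,577,766.00 − €1,014,400 = €1,563,366.00.
DOL = contribution ÷ EBIT = €2,577,766.00 ÷ €1,563,366.00 = 1.6489.

1.65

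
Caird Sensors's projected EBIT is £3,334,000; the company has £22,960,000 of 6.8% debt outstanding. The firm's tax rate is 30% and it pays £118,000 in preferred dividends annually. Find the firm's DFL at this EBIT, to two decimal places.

Annual interest charges come to £1,561,280.00.
Preferred dividends grossed up pre-tax: £118,000 / (1 − 0.30) = £168,571.43.
DFL = EBIT ÷ [EBIT − I − D_p/(1−t)] = £3,334,000 ÷ [£3,334,000 − £1,561,280.00 − £168,571.43] = £3,334,000 ÷ £1,604,148.57 = 2.0784.

2.08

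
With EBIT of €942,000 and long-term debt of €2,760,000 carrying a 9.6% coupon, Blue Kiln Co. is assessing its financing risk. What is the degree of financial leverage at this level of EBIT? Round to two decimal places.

1.39

Interest = €264,960.00.
Degree of financial leverage = EBIT / (EBIT − interest) = €942,000 / €677,040.00 = 1.3914.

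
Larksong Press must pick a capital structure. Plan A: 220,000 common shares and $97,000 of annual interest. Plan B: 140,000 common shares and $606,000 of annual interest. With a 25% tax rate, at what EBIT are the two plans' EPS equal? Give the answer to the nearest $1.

Set EPS_A = EPS_B: (EBIT − $97,000)(1 − 0.25) ÷ 220,000 = (EBIT − $606,000)(1 − 0.25) ÷ 140,000.
The (1 − t) factor cancels: (EBIT − 97,000) × 140,000 = (EBIT − 606,000) × 220,000.
EBIT × (220,000 − 140,000) = 606,000 × 220,000 − 97,000 × 140,000 = 119,740,000,000, so EBIT = 119,740,000,000 ÷ 80,000 = 1,496,750.00.

$1,496,750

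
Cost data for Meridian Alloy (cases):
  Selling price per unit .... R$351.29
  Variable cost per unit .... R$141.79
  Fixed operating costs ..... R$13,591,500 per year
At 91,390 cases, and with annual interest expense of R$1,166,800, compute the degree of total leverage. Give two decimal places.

Contribution at this volume is 91,390 × R$209.50 = R$19,146,205.00.
EBIT = R$19,146,205.00 − R$13,591,500 = R$5,554,705.00. Interest = R$1,166,800.00.
DOL = R$19,146,205.00 ÷ R$5,554,705.00 = 3.4468; DFL = R$5,554,705.00 ÷ R$4,387,905.00 = 1.2659.
Combined leverage = 3.4468 × 1.2659 = 4.3633.

4.36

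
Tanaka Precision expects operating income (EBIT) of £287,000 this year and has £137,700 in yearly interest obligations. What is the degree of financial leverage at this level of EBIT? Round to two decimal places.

1.92

Annual interest charges come to £137,700.00.
DFL = EBIT ÷ (EBIT − I) = £287,000 ÷ (£287,000 − £137,700.00) = £287,000 ÷ £149,300.00 = 1.9223.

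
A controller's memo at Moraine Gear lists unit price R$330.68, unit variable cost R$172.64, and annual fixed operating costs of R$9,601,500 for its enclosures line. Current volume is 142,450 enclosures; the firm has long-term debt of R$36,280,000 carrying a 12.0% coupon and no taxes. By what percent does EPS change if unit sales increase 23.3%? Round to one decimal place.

+61.3%

Contribution at this volume is 142,450 × R$158.04 = R$22,512,798.00.
Subtracting fixed costs: EBIT = R$22,512,798.00 − R$9,601,500 = R$12,911,298.00.
After interest of R$4,353,600.00, pre-tax earnings = R$8,557,698.00.
DCL = total CM / (EBIT − I) = R$22,512,798.00 / R$8,557,698.00 = 2.6307.
EPS therefore changes by 2.6307 × (+23.3%) = +61.3%.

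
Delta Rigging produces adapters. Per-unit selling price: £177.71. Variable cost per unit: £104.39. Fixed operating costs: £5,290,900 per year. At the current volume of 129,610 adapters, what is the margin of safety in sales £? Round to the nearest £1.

£10,209,127

Contribution margin per unit = £177.71 − £104.39 = £73.32. Break-even units = £5,290,900 ÷ £73.32 = 72,161.76; break-even revenue = 72,161.76 × £177.71 = £12,823,865.78.
Current sales = 129,610 × £177.71 = £23,032,993.10.
Margin of safety = £23,032,993.10 − £12,823,865.78 = £10,209,127.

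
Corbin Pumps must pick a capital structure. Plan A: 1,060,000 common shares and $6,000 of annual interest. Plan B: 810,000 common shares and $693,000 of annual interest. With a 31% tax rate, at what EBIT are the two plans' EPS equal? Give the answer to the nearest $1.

At indifference, (EBIT − 6,000)(1 − t)/1,060,000 = (EBIT − 693,000)(1 − t)/810,000.
Cancelling (1 − t) and cross-multiplying: 810,000·(EBIT − 6,000) = 1,060,000·(EBIT − 693,000).
EBIT × (1,060,000 − 810,000) = 693,000 × 1,060,000 − 6,000 × 810,000 = 729,720,000,000, so EBIT = 729,720,000,000 ÷ 250,000 = 2,918,880.00.

$2,918,880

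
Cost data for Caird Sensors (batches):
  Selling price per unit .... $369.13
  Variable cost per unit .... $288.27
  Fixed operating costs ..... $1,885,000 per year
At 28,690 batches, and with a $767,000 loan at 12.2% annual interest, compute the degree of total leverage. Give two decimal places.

6.80

Total contribution margin = 28,690 × $80.86 = $2,319,873.40.
Subtracting fixed costs: EBIT = $2,319,873.40 − $1,885,000 = $434,873.40. Interest = $93,574.00.
DOL = $2,319,873.40 ÷ $434,873.40 = 5.3346; DFL = $434,873.40 ÷ $341,299.40 = 1.2742.
Combined leverage = 5.3346 × 1.2742 = 6.7973.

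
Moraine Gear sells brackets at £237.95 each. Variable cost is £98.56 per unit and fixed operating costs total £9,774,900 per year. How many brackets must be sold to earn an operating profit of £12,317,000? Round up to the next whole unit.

Unit CM = price − variable cost = £237.95 − £98.56 = £139.39.
Required volume = (fixed costs + target profit) ÷ CM = (£9,774,900 + £12,317,000) ÷ £139.39 = 158,489.85, so 158,490 brackets.

158,490 brackets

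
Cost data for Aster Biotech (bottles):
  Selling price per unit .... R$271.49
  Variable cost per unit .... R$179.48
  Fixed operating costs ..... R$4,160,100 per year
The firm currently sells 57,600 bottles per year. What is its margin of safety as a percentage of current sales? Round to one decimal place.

Unit CM = price − variable cost = R$271.49 − R$179.48 = R$92.01. Break-even units = R$4,160,100 ÷ R$92.01 = 45,213.56; break-even revenue = 45,213.56 × R$271.49 = R$12,275,030.42.
Current sales = 57,600 × R$271.49 = R$15,637,824.00.
Margin of safety = (R$15,637,824.00 − R$12,275,030.42) ÷ R$15,637,824.00 = 21.5%.

21.5%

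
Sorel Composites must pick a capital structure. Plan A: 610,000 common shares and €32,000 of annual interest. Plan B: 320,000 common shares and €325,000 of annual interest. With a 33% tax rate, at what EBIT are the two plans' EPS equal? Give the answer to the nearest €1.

€648,310

At indifference, (EBIT − 32,000)(1 − t)/610,000 = (EBIT − 325,000)(1 − t)/320,000.
The (1 − t) factor cancels: (EBIT − 32,000) × 320,000 = (EBIT − 325,000) × 610,000.
Solving, EBIT = (325,000·610,000 − 32,000·320,000) / (610,000 − 320,000) = 188,010,000,000 / 290,000 = 648,310.34.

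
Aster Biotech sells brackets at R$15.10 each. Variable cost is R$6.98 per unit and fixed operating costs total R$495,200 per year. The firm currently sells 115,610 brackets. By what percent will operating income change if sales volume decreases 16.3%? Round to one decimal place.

-34.5%

Contribution at this volume is 115,610 × R$8.12 = R$938,753.20.
Subtracting fixed costs: EBIT = R$938,753.20 − R$495,200 = R$443,553.20.
So DOL = total CM / EBIT = R$938,753.20 / R$443,553.20 = 2.1164.
So EBIT moves 2.1164 × (-16.3%) = -34.5%.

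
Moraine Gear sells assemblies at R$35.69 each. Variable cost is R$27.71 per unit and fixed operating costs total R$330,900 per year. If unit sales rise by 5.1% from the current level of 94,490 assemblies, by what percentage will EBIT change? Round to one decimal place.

Total contribution margin = 94,490 × R$7.98 = R$754,030.20.
EBIT = R$754,030.20 − R$330,900 = R$423,130.20.
So DOL = total CM / EBIT = R$754,030.20 / R$423,130.20 = 1.7820.
So EBIT moves 1.7820 × (+5.1%) = +9.1%.

+9.1%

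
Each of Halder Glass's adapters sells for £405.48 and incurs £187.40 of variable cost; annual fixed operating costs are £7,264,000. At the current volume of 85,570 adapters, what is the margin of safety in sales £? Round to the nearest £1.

Unit CM = price − variable cost = £405.48 − £187.40 = £218.08. Break-even units = £7,264,000 ÷ £218.08 = 33,308.88; break-even revenue = 33,308.88 × £405.48 = £13,506,083.64.
Actual sales revenue = 85,570 × £405.48 = £34,696,923.60.
Margin of safety = £34,696,923.60 − £13,506,083.64 = £21,190,840.

£21,190,840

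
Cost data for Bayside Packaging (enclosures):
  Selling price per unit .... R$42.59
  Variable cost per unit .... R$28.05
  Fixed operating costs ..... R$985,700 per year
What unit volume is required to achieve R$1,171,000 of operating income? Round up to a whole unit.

148,329 enclosures

Unit CM = price − variable cost = R$42.59 − R$28.05 = R$14.54.
Units = (FC + target) / CM = (R$985,700 + R$1,171,000) / R$14.54 = 148,328.75, so 148,329 enclosures.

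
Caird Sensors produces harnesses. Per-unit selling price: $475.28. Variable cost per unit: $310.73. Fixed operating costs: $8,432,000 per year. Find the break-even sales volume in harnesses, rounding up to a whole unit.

51,243 harnesses

Contribution margin per unit = $475.28 − $310.73 = $164.55.
Units to break even: $8,432,000 ÷ $164.55 = 51,242.78, rounded up to 51,243.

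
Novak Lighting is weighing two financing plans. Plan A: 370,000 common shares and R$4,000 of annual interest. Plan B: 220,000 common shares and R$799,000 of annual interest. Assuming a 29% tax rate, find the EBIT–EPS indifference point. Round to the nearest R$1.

R$1,965,000

At indifference, (EBIT − 4,000)(1 − t)/370,000 = (EBIT − 799,000)(1 − t)/220,000.
Cancelling (1 − t) and cross-multiplying: 220,000·(EBIT − 4,000) = 370,000·(EBIT − 799,000).
Solving, EBIT = (799,000·370,000 − 4,000·220,000) / (370,000 − 220,000) = 294,750,000,000 / 150,000 = 1,965,000.00.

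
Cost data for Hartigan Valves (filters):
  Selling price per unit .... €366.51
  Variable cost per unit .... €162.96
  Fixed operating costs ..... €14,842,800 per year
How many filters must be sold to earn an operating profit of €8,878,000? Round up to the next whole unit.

Contribution margin per unit = €366.51 − €162.96 = €203.55.
Units = (FC + target) / CM = (€14,842,800 + €8,878,000) / €203.55 = 116,535.49, so 116,536 filters.

116,536 filters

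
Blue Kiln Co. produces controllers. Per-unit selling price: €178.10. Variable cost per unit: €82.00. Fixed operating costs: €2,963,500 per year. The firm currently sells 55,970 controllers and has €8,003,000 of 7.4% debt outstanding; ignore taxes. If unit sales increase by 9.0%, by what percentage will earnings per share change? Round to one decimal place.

At 55,970 units, contribution = 55,970 × €96.10 = €5,378,717.00.
Operating income = contribution − fixed costs = €5,378,717.00 − €2,963,500 = €2,415,217.00.
After interest of €592,222.00, pre-tax earnings = €1,822,995.00.
DCL = total CM / (EBIT − I) = €5,378,717.00 / €1,822,995.00 = 2.9505.
EPS therefore changes by 2.9505 × (+9.0%) = +26.6%.

+26.6%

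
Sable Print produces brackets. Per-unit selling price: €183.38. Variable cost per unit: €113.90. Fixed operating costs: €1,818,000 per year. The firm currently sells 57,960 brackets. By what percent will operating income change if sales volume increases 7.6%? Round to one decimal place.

Total contribution margin = 57,960 × €69.48 = €4,027,060.80.
EBIT = €4,027,060.80 − €1,818,000 = €2,209,060.80.
So DOL = total CM / EBIT = €4,027,060.80 / €2,209,060.80 = 1.8230.
%ΔEBIT = DOL × %ΔSales = 1.8230 × +7.6% = +13.9%.

+13.9%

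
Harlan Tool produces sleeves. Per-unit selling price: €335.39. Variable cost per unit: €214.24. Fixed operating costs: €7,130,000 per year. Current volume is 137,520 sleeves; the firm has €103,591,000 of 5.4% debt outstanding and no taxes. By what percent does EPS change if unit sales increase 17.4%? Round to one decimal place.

Total contribution margin = 137,520 × €121.15 = €16,660,548.00.
Subtracting fixed costs: EBIT = €16,660,548.00 − €7,130,000 = €9,530,548.00.
After interest of €5,593,914.00, pre-tax earnings = €3,936,634.00.
Degree of combined leverage = contribution ÷ (EBIT − I) = €16,660,548.00 ÷ €3,936,634.00 = 4.2322.
EPS therefore changes by 4.2322 × (+17.4%) = +73.6%.

+73.6%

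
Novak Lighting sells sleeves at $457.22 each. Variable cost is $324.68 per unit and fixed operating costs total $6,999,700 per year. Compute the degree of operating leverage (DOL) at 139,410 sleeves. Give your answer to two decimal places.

1.61

Total contribution margin = 139,410 × $132.54 = $18,477,401.40.
Operating income = contribution − fixed costs = $18,477,401.40 − $6,999,700 = $11,477,701.40.
So DOL = total CM / EBIT = $18,477,401.40 / $11,477,701.40 = 1.6099.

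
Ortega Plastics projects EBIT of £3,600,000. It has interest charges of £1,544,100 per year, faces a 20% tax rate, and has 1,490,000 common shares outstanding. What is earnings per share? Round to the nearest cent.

£1.10

Interest = £1,544,100.00, so EBT = £3,600,000 − £1,544,100.00 = £2,055,900.00.
Net income = £2,055,900.00 × (1 − 0.20) = £1,644,720.00.
Per share: £1,644,720.00 / 1,490,000 shares = £1.10.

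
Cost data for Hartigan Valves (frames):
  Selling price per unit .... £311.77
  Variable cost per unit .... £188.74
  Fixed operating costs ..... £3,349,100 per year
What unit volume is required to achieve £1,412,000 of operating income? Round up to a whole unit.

Each unit contributes £311.77 − £188.74 = £123.03.
Required volume = (fixed costs + target profit) ÷ CM = (£3,349,100 + £1,412,000) ÷ £123.03 = 38,698.69, so 38,699 frames.

38,699 frames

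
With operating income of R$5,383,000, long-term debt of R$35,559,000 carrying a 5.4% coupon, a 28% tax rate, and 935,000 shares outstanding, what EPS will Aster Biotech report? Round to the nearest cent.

Pre-tax income = R$5,383,000 − R$1,920,186.00 = R$3,462,814.00.
Net income = R$3,462,814.00 × (1 − 0.28) = R$2,493,226.08.
EPS = R$2,493,226.08 ÷ 935,000 = R$2.67.

R$2.67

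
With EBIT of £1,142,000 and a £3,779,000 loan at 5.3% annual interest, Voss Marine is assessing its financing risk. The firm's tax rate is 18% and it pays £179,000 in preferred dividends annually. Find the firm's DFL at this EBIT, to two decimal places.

1.58

Interest = £200,287.00.
Preferred dividends grossed up pre-tax: £179,000 / (1 − 0.18) = £218,292.68.
DFL = EBIT ÷ [EBIT − I − D_p/(1−t)] = £1,142,000 ÷ [£1,142,000 − £200,287.00 − £218,292.68] = £1,142,000 ÷ £723,420.32 = 1.5786.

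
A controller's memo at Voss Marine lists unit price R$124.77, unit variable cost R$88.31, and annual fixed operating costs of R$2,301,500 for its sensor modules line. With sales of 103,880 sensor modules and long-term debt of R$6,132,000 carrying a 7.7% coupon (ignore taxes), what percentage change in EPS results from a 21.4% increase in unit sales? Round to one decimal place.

+79.9%

Total contribution margin = 103,880 × R$36.46 = R$3,787,464.80.
EBIT = R$3,787,464.80 − R$2,301,500 = R$1,485,964.80.
Interest = R$472,164.00, so EBIT − I = R$1,013,800.80.
Degree of combined leverage = contribution ÷ (EBIT − I) = R$3,787,464.80 ÷ R$1,013,800.80 = 3.7359.
%ΔEPS = DCL × %ΔSales = 3.7359 × +21.4% = +79.9%.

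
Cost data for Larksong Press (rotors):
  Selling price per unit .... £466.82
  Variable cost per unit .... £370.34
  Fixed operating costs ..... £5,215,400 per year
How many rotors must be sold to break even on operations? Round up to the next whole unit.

Unit CM = price − variable cost = £466.82 − £370.34 = £96.48.
Break-even volume = fixed costs ÷ CM per unit = £5,215,400 ÷ £96.48 = 54,056.80, so 54,057 rotors.

54,057 rotors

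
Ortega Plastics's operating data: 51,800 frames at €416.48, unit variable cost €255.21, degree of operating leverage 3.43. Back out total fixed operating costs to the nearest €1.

At 51,800 units, contribution = 51,800 × €161.27 = €8,353,786.00.
Since DOL = CM ÷ EBIT, EBIT = €8,353,786.00 ÷ 3.43 = €2,435,506.12.
And FC = contribution − EBIT = €8,353,786.00 − €2,435,506.12 = €5,918,280.

€5,918,280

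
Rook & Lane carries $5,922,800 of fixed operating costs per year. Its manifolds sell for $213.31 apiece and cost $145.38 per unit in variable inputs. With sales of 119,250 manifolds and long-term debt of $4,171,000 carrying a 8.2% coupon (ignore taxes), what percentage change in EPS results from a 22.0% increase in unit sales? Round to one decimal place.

At 119,250 units, contribution = 119,250 × $67.93 = $8,100,652.50.
Subtracting fixed costs: EBIT = $8,100,652.50 − $5,922,800 = $2,177,852.50.
After interest of $342,022.00, pre-tax earnings = $1,835,830.50.
Degree of combined leverage = contribution ÷ (EBIT − I) = $8,100,652.50 ÷ $1,835,830.50 = 4.4125.
EPS therefore changes by 4.4125 × (+22.0%) = +97.1%.

+97.1%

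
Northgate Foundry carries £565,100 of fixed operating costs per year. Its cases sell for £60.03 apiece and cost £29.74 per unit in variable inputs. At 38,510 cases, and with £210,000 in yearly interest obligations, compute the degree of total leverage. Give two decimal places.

2.98

Total contribution margin = 38,510 × £30.29 = £1,166,467.90.
Operating income = contribution − fixed costs = £1,166,467.90 − £565,100 = £601,367.90. Interest = £210,000.00, so EBIT − I = £391,367.90.
Degree of total leverage = total CM / (EBIT − interest) = £1,166,467.90 / £391,367.90 = 2.9805.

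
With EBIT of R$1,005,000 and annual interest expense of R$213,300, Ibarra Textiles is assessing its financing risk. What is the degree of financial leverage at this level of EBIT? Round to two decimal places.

Annual interest charges come to R$213,300.00.
Degree of financial leverage = EBIT / (EBIT − interest) = R$1,005,000 / R$791,700.00 = 1.2694.

1.27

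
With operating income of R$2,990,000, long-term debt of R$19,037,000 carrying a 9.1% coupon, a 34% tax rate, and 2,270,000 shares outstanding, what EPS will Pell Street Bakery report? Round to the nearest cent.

R$0.37

Pre-tax income = R$2,990,000 − R$1,732,367.00 = R$1,257,633.00.
Net income = R$1,257,633.00 × (1 − 0.34) = R$830,037.78.
Per share: R$830,037.78 / 2,270,000 shares = R$0.37.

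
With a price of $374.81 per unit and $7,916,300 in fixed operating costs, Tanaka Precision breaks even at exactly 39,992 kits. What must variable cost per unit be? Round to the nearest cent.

$176.86

Contribution per unit must be FC / Q = $7,916,300 / 39,992 = $197.9471.
Variable cost per unit = $374.81 − $197.9471 = $176.86.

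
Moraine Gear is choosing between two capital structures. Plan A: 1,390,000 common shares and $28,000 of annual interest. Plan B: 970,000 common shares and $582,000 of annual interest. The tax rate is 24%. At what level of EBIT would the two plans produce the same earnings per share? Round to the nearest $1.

$1,861,476

Set EPS_A = EPS_B: (EBIT − $28,000)(1 − 0.24) ÷ 1,390,000 = (EBIT − $582,000)(1 − 0.24) ÷ 970,000.
Cancelling (1 − t) and cross-multiplying: 970,000·(EBIT − 28,000) = 1,390,000·(EBIT − 582,000).
Solving, EBIT = (582,000·1,390,000 − 28,000·970,000) / (1,390,000 − 970,000) = 781,820,000,000 / 420,000 = 1,861,476.19.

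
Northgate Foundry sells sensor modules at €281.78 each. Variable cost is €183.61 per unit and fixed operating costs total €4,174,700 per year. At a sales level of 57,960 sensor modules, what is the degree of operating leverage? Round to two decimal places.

Contribution at this volume is 57,960 × €98.17 = €5,689,933.20.
EBIT = €5,689,933.20 − €4,174,700 = €1,515,233.20.
DOL = contribution ÷ EBIT = €5,689,933.20 ÷ €1,515,233.20 = 3.7552.

3.76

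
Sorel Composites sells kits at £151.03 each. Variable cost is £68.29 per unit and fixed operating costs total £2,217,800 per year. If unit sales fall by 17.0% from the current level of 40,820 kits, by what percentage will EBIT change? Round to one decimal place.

-49.5%

Total contribution margin = 40,820 × £82.74 = £3,377,446.80.
Operating income = contribution − fixed costs = £3,377,446.80 − £2,217,800 = £1,159,646.80.
DOL = contribution ÷ EBIT = £3,377,446.80 ÷ £1,159,646.80 = 2.9125.
So EBIT moves 2.9125 × (-17.0%) = -49.5%.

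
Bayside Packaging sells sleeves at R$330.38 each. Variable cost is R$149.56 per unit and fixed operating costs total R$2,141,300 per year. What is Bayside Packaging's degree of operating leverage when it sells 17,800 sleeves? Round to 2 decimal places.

2.99

At 17,800 units, contribution = 17,800 × R$180.82 = R$3,218,596.00.
Operating income = contribution − fixed costs = R$3,218,596.00 − R$2,141,300 = R$1,077,296.00.
DOL = contribution ÷ EBIT = R$3,218,596.00 ÷ R$1,077,296.00 = 2.9877.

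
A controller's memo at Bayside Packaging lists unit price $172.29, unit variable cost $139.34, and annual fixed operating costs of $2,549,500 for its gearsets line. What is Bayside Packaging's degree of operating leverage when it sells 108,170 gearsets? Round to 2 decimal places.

3.51

Contribution at this volume is 108,170 × $32.95 = $3,564,201.50.
EBIT = $3,564,201.50 − $2,549,500 = $1,014,701.50.
Degree of operating leverage = $3,564,201.50 / $1,014,701.50 = 3.5126.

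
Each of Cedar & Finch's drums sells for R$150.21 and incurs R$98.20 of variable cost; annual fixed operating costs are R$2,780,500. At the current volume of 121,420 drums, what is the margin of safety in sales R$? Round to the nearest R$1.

Unit CM = price − variable cost = R$150.21 − R$98.20 = R$52.01. Break-even units = R$2,780,500 ÷ R$52.01 = 53,460.87; break-even revenue = 53,460.87 × R$150.21 = R$8,030,357.72.
Actual sales revenue = 121,420 × R$150.21 = R$18,238,498.20.
Margin of safety = R$18,238,498.20 − R$8,030,357.72 = R$10,208,140.

R$10,208,140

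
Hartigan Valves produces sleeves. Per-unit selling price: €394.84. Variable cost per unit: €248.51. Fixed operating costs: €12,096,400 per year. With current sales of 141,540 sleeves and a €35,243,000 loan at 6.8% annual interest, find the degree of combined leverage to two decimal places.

At 141,540 units, contribution = 141,540 × €146.33 = €20,711,548.20.
EBIT = €20,711,548.20 − €12,096,400 = €8,615,148.20. Interest = €2,396,524.00, so EBIT − I = €6,218,624.20.
DCL = contribution ÷ (EBIT − I) = €20,711,548.20 ÷ €6,218,624.20 = 3.3306.

3.33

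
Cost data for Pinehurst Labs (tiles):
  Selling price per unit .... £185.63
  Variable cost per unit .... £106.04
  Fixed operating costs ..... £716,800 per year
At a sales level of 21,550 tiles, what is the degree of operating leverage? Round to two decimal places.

At 21,550 units, contribution = 21,550 × £79.59 = £1,715,164.50.
EBIT = £1,715,164.50 − £716,800 = £998,364.50.
Degree of operating leverage = £1,715,164.50 / £998,364.50 = 1.7180.

1.72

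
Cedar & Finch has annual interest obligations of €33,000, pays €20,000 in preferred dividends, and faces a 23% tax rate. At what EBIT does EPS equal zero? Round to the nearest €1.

Preferred dividends are paid after tax, so their pre-tax equivalent is €20,000 ÷ (1 − 0.23) = €25,974.03.
Financial break-even EBIT = interest + D_p ÷ (1 − t) = €33,000 + €25,974.03 = €58,974.03.

€58,974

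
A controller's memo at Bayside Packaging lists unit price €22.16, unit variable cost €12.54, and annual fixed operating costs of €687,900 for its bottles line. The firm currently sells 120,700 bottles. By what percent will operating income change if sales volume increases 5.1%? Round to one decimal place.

+12.5%

Contribution at this volume is 120,700 × €9.62 = €1,161,134.00.
Operating income = contribution − fixed costs = €1,161,134.00 − €687,900 = €473,234.00.
DOL = contribution ÷ EBIT = €1,161,134.00 ÷ €473,234.00 = 2.4536.
%ΔEBIT = DOL × %ΔSales = 2.4536 × +5.1% = +12.5%.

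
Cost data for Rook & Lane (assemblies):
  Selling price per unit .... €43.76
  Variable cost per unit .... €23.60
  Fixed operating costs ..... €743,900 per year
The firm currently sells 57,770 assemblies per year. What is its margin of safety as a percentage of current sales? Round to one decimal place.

36.1%

Unit CM = price − variable cost = €43.76 − €23.60 = €20.16. Break-even units = €743,900 ÷ €20.16 = 36,899.80; break-even revenue = 36,899.80 × €43.76 = €1,614,735.32.
Actual sales revenue = 57,770 × €43.76 = €2,528,015.20.
Margin of safety = (€2,528,015.20 − €1,614,735.32) ÷ €2,528,015.20 = 36.1%.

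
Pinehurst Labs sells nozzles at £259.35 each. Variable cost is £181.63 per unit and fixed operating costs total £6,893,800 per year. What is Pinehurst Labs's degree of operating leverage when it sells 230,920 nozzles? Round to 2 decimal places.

Contribution at this volume is 230,920 × £77.72 = £17,947,102.40.
Operating income = contribution − fixed costs = £17,947,102.40 − £6,893,800 = £11,053,302.40.
DOL = contribution ÷ EBIT = £17,947,102.40 ÷ £11,053,302.40 = 1.6237.

1.62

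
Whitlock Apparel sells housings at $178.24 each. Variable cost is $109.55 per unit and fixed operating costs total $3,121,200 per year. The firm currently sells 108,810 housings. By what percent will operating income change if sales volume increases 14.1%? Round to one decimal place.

+24.2%

At 108,810 units, contribution = 108,810 × $68.69 = $7,474,158.90.
Subtracting fixed costs: EBIT = $7,474,158.90 − $3,121,200 = $4,352,958.90.
So DOL = total CM / EBIT = $7,474,158.90 / $4,352,958.90 = 1.7170.
Operating income changes by 1.7170 × +14.1% = +24.2%.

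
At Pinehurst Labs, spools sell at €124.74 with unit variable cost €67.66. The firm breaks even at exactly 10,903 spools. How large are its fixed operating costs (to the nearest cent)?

€622,343.24

Contribution margin per unit = €124.74 − €67.66 = €57.08.
Since BE = FC / CM, FC = 10,903 × €57.08 = €622,343.24.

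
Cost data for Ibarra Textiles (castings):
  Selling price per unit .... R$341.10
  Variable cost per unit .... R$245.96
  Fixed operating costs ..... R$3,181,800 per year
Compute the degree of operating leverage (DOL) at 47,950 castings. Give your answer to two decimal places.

Contribution at this volume is 47,950 × R$95.14 = R$4,561,963.00.
Operating income = contribution − fixed costs = R$4,561,963.00 − R$3,181,800 = R$1,380,163.00.
So DOL = total CM / EBIT = R$4,561,963.00 / R$1,380,163.00 = 3.3054.

3.31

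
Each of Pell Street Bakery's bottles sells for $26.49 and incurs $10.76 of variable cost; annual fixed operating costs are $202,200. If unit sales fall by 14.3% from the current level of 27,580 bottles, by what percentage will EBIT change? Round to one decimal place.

-26.8%

Contribution at this volume is 27,580 × $15.73 = $433,833.40.
Operating income = contribution − fixed costs = $433,833.40 − $202,200 = $231,633.40.
So DOL = total CM / EBIT = $433,833.40 / $231,633.40 = 1.8729.
So EBIT moves 1.8729 × (-14.3%) = -26.8%.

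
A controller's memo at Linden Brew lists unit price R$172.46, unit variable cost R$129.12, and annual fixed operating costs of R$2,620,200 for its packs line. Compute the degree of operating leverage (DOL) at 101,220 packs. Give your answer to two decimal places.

2.48

Contribution at this volume is 101,220 × R$43.34 = R$4,386,874.80.
Subtracting fixed costs: EBIT = R$4,386,874.80 − R$2,620,200 = R$1,766,674.80.
Degree of operating leverage = R$4,386,874.80 / R$1,766,674.80 = 2.4831.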